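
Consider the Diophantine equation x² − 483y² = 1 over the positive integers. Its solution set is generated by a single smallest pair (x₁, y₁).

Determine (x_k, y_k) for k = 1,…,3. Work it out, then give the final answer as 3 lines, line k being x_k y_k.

d=483: √d = [21; 1,42] (ℓ=2, even), read p_1/q_1
k=0  a_k=21  p_k/q_k = 21/1
k=1  a_k=1  p_k/q_k = 22/1
→ (22, 1).  Check: 22²=484, 483·1²=483, difference 1.
k=2:  x_2 = 22·22+483·1·1 = 967,  y_2 = 22·1+1·22 = 44
k=3:  x_3 = 22·967+483·1·44 = 42526,  y_3 = 22·44+1·967 = 1935

22 1
967 44
42526 1935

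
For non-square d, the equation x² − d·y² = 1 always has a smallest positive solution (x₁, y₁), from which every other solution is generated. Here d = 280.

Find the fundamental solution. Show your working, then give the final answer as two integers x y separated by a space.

251 15

d=280: √d = [16; 1,2,1,2,1,32] (ℓ=6, even), read p_5/q_5
step 0: (16, 1)  from 16·(1,0) + (0,1)
…
step 2: (50, 3)  from 2·(17,1) + (16,1)
…
step 4: (184, 11)  from 2·(67,4) + (50,3)
step 5: (251, 15)  from 1·(184,11) + (67,4)
fundamental: x₁=251, y₁=15  (since 63001 − 280·225 = 1)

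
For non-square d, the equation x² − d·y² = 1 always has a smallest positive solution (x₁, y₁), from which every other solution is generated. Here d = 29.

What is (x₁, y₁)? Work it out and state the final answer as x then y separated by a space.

√29 = [5; 2,1,1,2,10, …], period ℓ=5 (odd) → k=9
i=0: a=5 ⇒ p=5, q=1
i=1: a=2 ⇒ p=11, q=2
…
i=4: a=2 ⇒ p=70, q=13
…
i=6: a=2 ⇒ p=1524, q=283
…
i=8: a=1 ⇒ p=3775, q=701
i=9: a=2 ⇒ p=9801, q=1820
→ (9801, 1820).  Check: 9801²=96059601, 29·1820²=96059600, difference 1.

9801 1820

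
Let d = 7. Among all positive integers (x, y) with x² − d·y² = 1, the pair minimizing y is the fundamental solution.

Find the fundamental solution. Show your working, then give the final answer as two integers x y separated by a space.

√7 → a₀=2, period (1,1,1,4); ℓ=4 even so k=3
a_0=2:  p_0=2·1+0=2,  q_0=2·0+1=1
a_1=1:  p_1=1·2+1=3,  q_1=1·1+0=1
a_2=1:  p_2=1·3+2=5,  q_2=1·1+1=2
a_3=1:  p_3=1·5+3=8,  q_3=1·2+1=3
(x₁, y₁) = (8, 3);  8² − 7·3² = 1 ✓

8 3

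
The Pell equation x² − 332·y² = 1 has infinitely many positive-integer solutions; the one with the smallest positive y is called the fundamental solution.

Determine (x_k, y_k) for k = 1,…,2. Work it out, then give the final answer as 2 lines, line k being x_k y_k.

13447 738
361643617 19847772

√332 → a₀=18, period (4,1,1,8,1,1,4,36); ℓ=8 even so k=7
step 0: (18, 1)  from 18·(1,0) + (0,1)
step 1: (73, 4)  from 4·(18,1) + (1,0)
…
step 6: (2970, 163)  from 1·(1567,86) + (1403,77)
step 7: (13447, 738)  from 4·(2970,163) + (1567,86)
→ (13447, 738).  Check: 13447²=180821809, 332·738²=180821808, difference 1.
(13447+738√332)^2 = 361643617 + 19847772√332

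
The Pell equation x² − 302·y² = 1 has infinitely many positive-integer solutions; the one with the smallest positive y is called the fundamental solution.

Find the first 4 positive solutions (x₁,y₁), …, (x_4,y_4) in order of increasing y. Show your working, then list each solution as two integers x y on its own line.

√302 = [17; 2,1,1,1,4,…,1,2,34, …], period ℓ=16 (even) → k=15
a_0=17:  p_0=17·1+0=17,  q_0=17·0+1=1
a_1=2:  p_1=2·17+1=35,  q_1=2·1+0=2
a_2=1:  p_2=1·35+17=52,  q_2=1·2+1=3
a_3=1:  p_3=1·52+35=87,  q_3=1·3+2=5
a_4=1:  p_4=1·87+52=139,  q_4=1·5+3=8
…
a_6=2:  p_6=2·643+139=1425,  q_6=2·37+8=82
a_7=1:  p_7=1·1425+643=2068,  q_7=1·82+37=119
a_8=16:  p_8=16·2068+1425=34513,  q_8=16·119+82=1986
a_9=1:  p_9=1·34513+2068=36581,  q_9=1·1986+119=2105
a_10=2:  p_10=2·36581+34513=107675,  q_10=2·2105+1986=6196
a_11=4:  p_11=4·107675+36581=467281,  q_11=4·6196+2105=26889
a_12=1:  p_12=1·467281+107675=574956,  q_12=1·26889+6196=33085
a_13=1:  p_13=1·574956+467281=1042237,  q_13=1·33085+26889=59974
a_14=1:  p_14=1·1042237+574956=1617193,  q_14=1·59974+33085=93059
a_15=2:  p_15=2·1617193+1042237=4276623,  q_15=2·93059+59974=246092
(x₁, y₁) = (4276623, 246092);  4276623² − 302·246092² = 1 ✓
k=2:  x_2 = 4276623·4276623+302·246092·246092 = 36579008568257,  y_2 = 4276623·246092+246092·4276623 = 2104885414632
k=3:  x_3 = 4276623·36579008568257+302·246092·2104885414632 = 312869258720405635599,  y_3 = 4276623·2104885414632+246092·36579008568257 = 18003602753159249380
k=4:  x_4 = 4276623·312869258720405635599+302·246092·18003602753159249380 = 2676047735673238042056036097,  y_4 = 4276623·18003602753159249380+246092·312869258720405635599 = 153989243234046232237072848

4276623 246092
36579008568257 2104885414632
312869258720405635599 18003602753159249380
2676047735673238042056036097 153989243234046232237072848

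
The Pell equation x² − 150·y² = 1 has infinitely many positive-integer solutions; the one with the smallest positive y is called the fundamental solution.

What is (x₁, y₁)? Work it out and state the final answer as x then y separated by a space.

[12; 4,24] for √150; ℓ=2 ⇒ convergent index 1
step 0: (12, 1)  from 12·(1,0) + (0,1)
step 1: (49, 4)  from 4·(12,1) + (1,0)
fundamental: x₁=49, y₁=4  (since 2401 − 150·16 = 1)

49 4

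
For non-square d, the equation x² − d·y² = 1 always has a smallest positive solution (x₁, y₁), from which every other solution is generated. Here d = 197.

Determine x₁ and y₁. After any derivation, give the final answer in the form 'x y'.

393 28

[14; 28] for √197; ℓ=1 ⇒ convergent index 1
step 0: (14, 1)  from 14·(1,0) + (0,1)
step 1: (393, 28)  from 28·(14,1) + (1,0)
(x₁, y₁) = (393, 28);  393² − 197·28² = 1 ✓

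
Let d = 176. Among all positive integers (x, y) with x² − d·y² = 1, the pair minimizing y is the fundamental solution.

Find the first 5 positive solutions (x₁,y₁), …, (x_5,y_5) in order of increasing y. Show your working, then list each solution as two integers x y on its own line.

199 15
79201 5970
31521799 2376045
12545596801 945659940
4993116004999 376370280075

d=176: √d = [13; 3,1,3,26] (ℓ=4, even), read p_3/q_3
step 0: (13, 1)  from 13·(1,0) + (0,1)
step 1: (40, 3)  from 3·(13,1) + (1,0)
step 2: (53, 4)  from 1·(40,3) + (13,1)
step 3: (199, 15)  from 3·(53,4) + (40,3)
fundamental: x₁=199, y₁=15  (since 39601 − 176·225 = 1)
(x_2, y_2) = (199·199 + 176·15·15, 199·15 + 15·199) = (79201, 5970)
(x_3, y_3) = (199·79201 + 176·15·5970, 199·5970 + 15·79201) = (31521799, 2376045)
(x_4, y_4) = (199·31521799 + 176·15·2376045, 199·2376045 + 15·31521799) = (12545596801, 945659940)
(x_5, y_5) = (199·12545596801 + 176·15·945659940, 199·945659940 + 15·12545596801) = (4993116004999, 376370280075)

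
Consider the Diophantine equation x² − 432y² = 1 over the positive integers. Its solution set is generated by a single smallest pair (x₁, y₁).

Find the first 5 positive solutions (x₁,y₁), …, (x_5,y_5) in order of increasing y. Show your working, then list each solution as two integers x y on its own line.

1351 65
3650401 175630
9863382151 474552195
26650854921601 1282239855260
72010600134783751 3464611614360325

[20; 1,3,1,1,1,3,1,40] for √432; ℓ=8 ⇒ convergent index 7
i=0: a=20 ⇒ p=20, q=1
…
i=2: a=3 ⇒ p=83, q=4
…
i=5: a=1 ⇒ p=291, q=14
i=6: a=3 ⇒ p=1060, q=51
i=7: a=1 ⇒ p=1351, q=65
fundamental: x₁=1351, y₁=65  (since 1825201 − 432·4225 = 1)
k=2:  x_2 = 1351·1351+432·65·65 = 3650401,  y_2 = 1351·65+65·1351 = 175630
k=3:  x_3 = 1351·3650401+432·65·175630 = 9863382151,  y_3 = 1351·175630+65·3650401 = 474552195
k=4:  x_4 = 1351·9863382151+432·65·474552195 = 26650854921601,  y_4 = 1351·474552195+65·9863382151 = 1282239855260
k=5:  x_5 = 1351·26650854921601+432·65·1282239855260 = 72010600134783751,  y_5 = 1351·1282239855260+65·26650854921601 = 3464611614360325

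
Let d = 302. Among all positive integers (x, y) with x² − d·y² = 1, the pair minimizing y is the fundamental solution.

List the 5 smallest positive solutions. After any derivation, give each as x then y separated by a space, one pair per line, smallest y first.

4276623 246092
36579008568257 2104885414632
312869258720405635599 18003602753159249380
2676047735673238042056036097 153989243234046232237072848
22888894590955867721004902116885263 1317107878734614996094061229615228

d=302: √d = [17; 2,1,1,1,4,…,1,2,34] (ℓ=16, even), read p_15/q_15
k=0  a_k=17  p_k/q_k = 17/1
…
k=3  a_k=1  p_k/q_k = 87/5
…
k=7  a_k=1  p_k/q_k = 2068/119
k=8  a_k=16  p_k/q_k = 34513/1986
…
k=10  a_k=2  p_k/q_k = 107675/6196
k=11  a_k=4  p_k/q_k = 467281/26889
…
k=14  a_k=1  p_k/q_k = 1617193/93059
k=15  a_k=2  p_k/q_k = 4276623/246092
(x₁, y₁) = (4276623, 246092);  4276623² − 302·246092² = 1 ✓
(4276623+246092√302)^2 = 36579008568257 + 2104885414632√302
(4276623+246092√302)^3 = 312869258720405635599 + 18003602753159249380√302
(4276623+246092√302)^4 = 2676047735673238042056036097 + 153989243234046232237072848√302
(4276623+246092√302)^5 = 22888894590955867721004902116885263 + 1317107878734614996094061229615228√302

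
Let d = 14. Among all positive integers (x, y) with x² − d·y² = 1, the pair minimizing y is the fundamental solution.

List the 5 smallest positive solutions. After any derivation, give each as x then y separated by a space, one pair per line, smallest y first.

[3; 1,2,1,6] for √14; ℓ=4 ⇒ convergent index 3
step 0: (3, 1)  from 3·(1,0) + (0,1)
…
step 2: (11, 3)  from 2·(4,1) + (3,1)
step 3: (15, 4)  from 1·(11,3) + (4,1)
→ (15, 4).  Check: 15²=225, 14·4²=224, difference 1.
k=2:  x_2 = 15·15+14·4·4 = 449,  y_2 = 15·4+4·15 = 120
k=3:  x_3 = 15·449+14·4·120 = 13455,  y_3 = 15·120+4·449 = 3596
k=4:  x_4 = 15·13455+14·4·3596 = 403201,  y_4 = 15·3596+4·13455 = 107760
k=5:  x_5 = 15·403201+14·4·107760 = 12082575,  y_5 = 15·107760+4·403201 = 3229204

15 4
449 120
13455 3596
403201 107760
12082575 3229204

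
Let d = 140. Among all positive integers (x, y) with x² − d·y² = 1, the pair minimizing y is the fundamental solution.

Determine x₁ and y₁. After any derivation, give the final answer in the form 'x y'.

[11; 1,4,1,22] for √140; ℓ=4 ⇒ convergent index 3
a_0=11:  p_0=11·1+0=11,  q_0=11·0+1=1
a_1=1:  p_1=1·11+1=12,  q_1=1·1+0=1
a_2=4:  p_2=4·12+11=59,  q_2=4·1+1=5
a_3=1:  p_3=1·59+12=71,  q_3=1·5+1=6
fundamental: x₁=71, y₁=6  (since 5041 − 140·36 = 1)

71 6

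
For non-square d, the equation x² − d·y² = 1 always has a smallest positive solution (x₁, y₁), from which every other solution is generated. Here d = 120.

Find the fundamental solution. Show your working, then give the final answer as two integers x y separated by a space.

11 1

√120 = [10; 1,20, …], period ℓ=2 (even) → k=1
i=0: a=10 ⇒ p=10, q=1
i=1: a=1 ⇒ p=11, q=1
(x₁, y₁) = (11, 1);  11² − 120·1² = 1 ✓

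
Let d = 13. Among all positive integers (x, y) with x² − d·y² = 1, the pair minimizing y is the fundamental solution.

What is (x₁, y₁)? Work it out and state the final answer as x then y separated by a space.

[3; 1,1,1,1,6] for √13; ℓ=5 ⇒ convergent index 9
k=0  a_k=3  p_k/q_k = 3/1
…
k=3  a_k=1  p_k/q_k = 11/3
…
k=6  a_k=1  p_k/q_k = 137/38
k=7  a_k=1  p_k/q_k = 256/71
k=8  a_k=1  p_k/q_k = 393/109
k=9  a_k=1  p_k/q_k = 649/180
→ (649, 180).  Check: 649²=421201, 13·180²=421200, difference 1.

649 180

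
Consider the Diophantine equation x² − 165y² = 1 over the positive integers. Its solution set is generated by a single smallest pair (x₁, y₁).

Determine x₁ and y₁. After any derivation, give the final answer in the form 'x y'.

d=165: √d = [12; 1,5,2,5,1,24] (ℓ=6, even), read p_5/q_5
i=0: a=12 ⇒ p=12, q=1
i=1: a=1 ⇒ p=13, q=1
i=2: a=5 ⇒ p=77, q=6
…
i=4: a=5 ⇒ p=912, q=71
i=5: a=1 ⇒ p=1079, q=84
fundamental: x₁=1079, y₁=84  (since 1164241 − 165·7056 = 1)

1079 84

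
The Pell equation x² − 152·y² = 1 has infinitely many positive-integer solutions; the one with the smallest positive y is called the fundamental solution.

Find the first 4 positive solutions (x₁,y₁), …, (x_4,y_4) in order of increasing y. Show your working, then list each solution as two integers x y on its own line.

37 3
2737 222
202501 16425
14982337 1215228

√152 = [12; 3,24, …], period ℓ=2 (even) → k=1
step 0: (12, 1)  from 12·(1,0) + (0,1)
step 1: (37, 3)  from 3·(12,1) + (1,0)
fundamental: x₁=37, y₁=3  (since 1369 − 152·9 = 1)
n=2: (37,3)∘(37,3) = (37·37+152·3·3, 37·3+3·37) = (2737,222)
n=3: (2737,222)∘(37,3) = (37·2737+152·3·222, 37·222+3·2737) = (202501,16425)
n=4: (202501,16425)∘(37,3) = (37·202501+152·3·16425, 37·16425+3·202501) = (14982337,1215228)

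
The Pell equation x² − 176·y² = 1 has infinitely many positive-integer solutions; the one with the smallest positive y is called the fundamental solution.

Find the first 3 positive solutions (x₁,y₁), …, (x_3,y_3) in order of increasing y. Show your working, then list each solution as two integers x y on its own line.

199 15
79201 5970
31521799 2376045

d=176: √d = [13; 3,1,3,26] (ℓ=4, even), read p_3/q_3
k=0  a_k=13  p_k/q_k = 13/1
k=1  a_k=3  p_k/q_k = 40/3
k=2  a_k=1  p_k/q_k = 53/4
k=3  a_k=3  p_k/q_k = 199/15
→ (199, 15).  Check: 199²=39601, 176·15²=39600, difference 1.
(x_2, y_2) = (199·199 + 176·15·15, 199·15 + 15·199) = (79201, 5970)
(x_3, y_3) = (199·79201 + 176·15·5970, 199·5970 + 15·79201) = (31521799, 2376045)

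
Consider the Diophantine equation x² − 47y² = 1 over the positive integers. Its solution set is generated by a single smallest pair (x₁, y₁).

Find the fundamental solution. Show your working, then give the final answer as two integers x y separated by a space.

48 7

√47 = [6; 1,5,1,12, …], period ℓ=4 (even) → k=3
i=0: a=6 ⇒ p=6, q=1
…
i=2: a=5 ⇒ p=41, q=6
i=3: a=1 ⇒ p=48, q=7
fundamental: x₁=48, y₁=7  (since 2304 − 47·49 = 1)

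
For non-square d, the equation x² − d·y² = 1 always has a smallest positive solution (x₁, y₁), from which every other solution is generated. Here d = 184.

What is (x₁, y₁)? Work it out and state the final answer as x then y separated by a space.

24335 1794

√184 → a₀=13, period (1,1,3,2,1,2,1,2,3,1,1,26); ℓ=12 even so k=11
i=0: a=13 ⇒ p=13, q=1
…
i=3: a=3 ⇒ p=95, q=7
…
i=5: a=1 ⇒ p=312, q=23
i=6: a=2 ⇒ p=841, q=62
…
i=8: a=2 ⇒ p=3147, q=232
i=9: a=3 ⇒ p=10594, q=781
i=10: a=1 ⇒ p=13741, q=1013
i=11: a=1 ⇒ p=24335, q=1794
→ (24335, 1794).  Check: 24335²=592192225, 184·1794²=592192224, difference 1.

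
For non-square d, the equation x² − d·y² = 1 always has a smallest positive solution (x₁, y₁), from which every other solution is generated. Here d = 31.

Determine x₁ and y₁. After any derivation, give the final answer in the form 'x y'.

1520 273

[5; 1,1,3,5,3,1,1,10] for √31; ℓ=8 ⇒ convergent index 7
k=0  a_k=5  p_k/q_k = 5/1
…
k=2  a_k=1  p_k/q_k = 11/2
…
k=6  a_k=1  p_k/q_k = 863/155
k=7  a_k=1  p_k/q_k = 1520/273
→ (1520, 273).  Check: 1520²=2310400, 31·273²=2310399, difference 1.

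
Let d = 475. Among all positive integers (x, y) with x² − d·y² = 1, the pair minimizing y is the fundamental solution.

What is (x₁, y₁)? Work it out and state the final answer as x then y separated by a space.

d=475: √d = [21; 1,3,1,6,2,6,1,3,1,42] (ℓ=10, even), read p_9/q_9
step 0: (21, 1)  from 21·(1,0) + (0,1)
…
step 2: (87, 4)  from 3·(22,1) + (21,1)
step 3: (109, 5)  from 1·(87,4) + (22,1)
…
step 8: (45921, 2107)  from 3·(11878,545) + (10287,472)
step 9: (57799, 2652)  from 1·(45921,2107) + (11878,545)
(x₁, y₁) = (57799, 2652);  57799² − 475·2652² = 1 ✓

57799 2652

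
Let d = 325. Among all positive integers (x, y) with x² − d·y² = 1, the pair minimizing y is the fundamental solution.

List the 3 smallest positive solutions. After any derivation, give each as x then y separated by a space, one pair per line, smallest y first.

√325 → a₀=18, period (36); ℓ=1 odd so k=1
k=0  a_k=18  p_k/q_k = 18/1
k=1  a_k=36  p_k/q_k = 649/36
fundamental: x₁=649, y₁=36  (since 421201 − 325·1296 = 1)
k=2:  x_2 = 649·649+325·36·36 = 842401,  y_2 = 649·36+36·649 = 46728
k=3:  x_3 = 649·842401+325·36·46728 = 1093435849,  y_3 = 649·46728+36·842401 = 60652908

649 36
842401 46728
1093435849 60652908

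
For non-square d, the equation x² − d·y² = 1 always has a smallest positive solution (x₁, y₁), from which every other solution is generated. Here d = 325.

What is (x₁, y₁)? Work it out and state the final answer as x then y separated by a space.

649 36

[18; 36] for √325; ℓ=1 ⇒ convergent index 1
a_0=18:  p_0=18·1+0=18,  q_0=18·0+1=1
a_1=36:  p_1=36·18+1=649,  q_1=36·1+0=36
→ (649, 36).  Check: 649²=421201, 325·36²=421200, difference 1.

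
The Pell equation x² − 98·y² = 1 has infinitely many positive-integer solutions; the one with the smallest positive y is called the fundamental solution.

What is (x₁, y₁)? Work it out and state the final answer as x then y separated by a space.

[9; 1,8,1,18] for √98; ℓ=4 ⇒ convergent index 3
a_0=9:  p_0=9·1+0=9,  q_0=9·0+1=1
a_1=1:  p_1=1·9+1=10,  q_1=1·1+0=1
a_2=8:  p_2=8·10+9=89,  q_2=8·1+1=9
a_3=1:  p_3=1·89+10=99,  q_3=1·9+1=10
fundamental: x₁=99, y₁=10  (since 9801 − 98·100 = 1)

99 10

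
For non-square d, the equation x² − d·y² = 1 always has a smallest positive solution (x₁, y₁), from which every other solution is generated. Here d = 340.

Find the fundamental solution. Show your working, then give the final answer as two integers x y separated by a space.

√340 = [18; 2,3,1,1,1,…,3,2,36, …], period ℓ=14 (even) → k=13
i=0: a=18 ⇒ p=18, q=1
i=1: a=2 ⇒ p=37, q=2
i=2: a=3 ⇒ p=129, q=7
i=3: a=1 ⇒ p=166, q=9
i=4: a=1 ⇒ p=295, q=16
…
i=6: a=1 ⇒ p=756, q=41
i=7: a=8 ⇒ p=6509, q=353
i=8: a=1 ⇒ p=7265, q=394
…
i=10: a=1 ⇒ p=21039, q=1141
i=11: a=1 ⇒ p=34813, q=1888
i=12: a=3 ⇒ p=125478, q=6805
i=13: a=2 ⇒ p=285769, q=15498
fundamental: x₁=285769, y₁=15498  (since 81663921361 − 340·240188004 = 1)

285769 15498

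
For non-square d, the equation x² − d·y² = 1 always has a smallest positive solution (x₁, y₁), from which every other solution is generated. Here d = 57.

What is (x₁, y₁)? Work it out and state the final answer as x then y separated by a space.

√57 → a₀=7, period (1,1,4,1,1,14); ℓ=6 even so k=5
a_0=7:  p_0=7·1+0=7,  q_0=7·0+1=1
…
a_4=1:  p_4=1·68+15=83,  q_4=1·9+2=11
a_5=1:  p_5=1·83+68=151,  q_5=1·11+9=20
(x₁, y₁) = (151, 20);  151² − 57·20² = 1 ✓

151 20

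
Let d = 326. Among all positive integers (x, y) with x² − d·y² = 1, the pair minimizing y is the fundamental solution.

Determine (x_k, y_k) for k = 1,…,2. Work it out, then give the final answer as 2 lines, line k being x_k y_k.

√326 → a₀=18, period (18,36); ℓ=2 even so k=1
step 0: (18, 1)  from 18·(1,0) + (0,1)
step 1: (325, 18)  from 18·(18,1) + (1,0)
fundamental: x₁=325, y₁=18  (since 105625 − 326·324 = 1)
(x_2, y_2) = (325·325 + 326·18·18, 325·18 + 18·325) = (211249, 11700)

325 18
211249 11700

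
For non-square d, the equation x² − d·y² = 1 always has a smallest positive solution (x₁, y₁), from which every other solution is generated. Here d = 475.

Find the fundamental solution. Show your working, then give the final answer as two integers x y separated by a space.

57799 2652

d=475: √d = [21; 1,3,1,6,2,6,1,3,1,42] (ℓ=10, even), read p_9/q_9
step 0: (21, 1)  from 21·(1,0) + (0,1)
…
step 7: (11878, 545)  from 1·(10287,472) + (1591,73)
step 8: (45921, 2107)  from 3·(11878,545) + (10287,472)
step 9: (57799, 2652)  from 1·(45921,2107) + (11878,545)
(x₁, y₁) = (57799, 2652);  57799² − 475·2652² = 1 ✓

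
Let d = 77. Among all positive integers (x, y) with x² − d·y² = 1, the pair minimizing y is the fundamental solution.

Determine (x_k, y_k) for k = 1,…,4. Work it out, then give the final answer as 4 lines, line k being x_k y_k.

351 40
246401 28080
172973151 19712120
121426905601 13837880160

[8; 1,3,2,3,1,16] for √77; ℓ=6 ⇒ convergent index 5
step 0: (8, 1)  from 8·(1,0) + (0,1)
step 1: (9, 1)  from 1·(8,1) + (1,0)
step 2: (35, 4)  from 3·(9,1) + (8,1)
step 3: (79, 9)  from 2·(35,4) + (9,1)
step 4: (272, 31)  from 3·(79,9) + (35,4)
step 5: (351, 40)  from 1·(272,31) + (79,9)
fundamental: x₁=351, y₁=40  (since 123201 − 77·1600 = 1)
n=2: (351,40)∘(351,40) = (351·351+77·40·40, 351·40+40·351) = (246401,28080)
n=3: (246401,28080)∘(351,40) = (351·246401+77·40·28080, 351·28080+40·246401) = (172973151,19712120)
n=4: (172973151,19712120)∘(351,40) = (351·172973151+77·40·19712120, 351·19712120+40·172973151) = (121426905601,13837880160)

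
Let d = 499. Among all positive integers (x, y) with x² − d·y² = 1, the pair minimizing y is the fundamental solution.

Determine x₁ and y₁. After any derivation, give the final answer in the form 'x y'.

4490 201

√499 → a₀=22, period (2,1,21,1,2,44); ℓ=6 even so k=5
a_0=22:  p_0=22·1+0=22,  q_0=22·0+1=1
a_1=2:  p_1=2·22+1=45,  q_1=2·1+0=2
a_2=1:  p_2=1·45+22=67,  q_2=1·2+1=3
a_3=21:  p_3=21·67+45=1452,  q_3=21·3+2=65
a_4=1:  p_4=1·1452+67=1519,  q_4=1·65+3=68
a_5=2:  p_5=2·1519+1452=4490,  q_5=2·68+65=201
fundamental: x₁=4490, y₁=201  (since 20160100 − 499·40401 = 1)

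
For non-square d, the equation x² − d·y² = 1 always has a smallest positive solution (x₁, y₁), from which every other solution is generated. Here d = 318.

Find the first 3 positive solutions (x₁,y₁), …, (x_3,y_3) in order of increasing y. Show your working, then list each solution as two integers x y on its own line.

107 6
22897 1284
4899851 274770

√318 = [17; 1,4,1,34, …], period ℓ=4 (even) → k=3
step 0: (17, 1)  from 17·(1,0) + (0,1)
step 1: (18, 1)  from 1·(17,1) + (1,0)
step 2: (89, 5)  from 4·(18,1) + (17,1)
step 3: (107, 6)  from 1·(89,5) + (18,1)
→ (107, 6).  Check: 107²=11449, 318·6²=11448, difference 1.
(107+6√318)^2 = 22897 + 1284√318
(107+6√318)^3 = 4899851 + 274770√318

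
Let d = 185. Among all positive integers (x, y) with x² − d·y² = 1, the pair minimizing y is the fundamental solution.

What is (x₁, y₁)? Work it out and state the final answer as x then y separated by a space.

9249 680

√185 = [13; 1,1,1,1,26, …], period ℓ=5 (odd) → k=9
a_0=13:  p_0=13·1+0=13,  q_0=13·0+1=1
…
a_3=1:  p_3=1·27+14=41,  q_3=1·2+1=3
…
a_8=1:  p_8=1·3686+1877=5563,  q_8=1·271+138=409
a_9=1:  p_9=1·5563+3686=9249,  q_9=1·409+271=680
→ (9249, 680).  Check: 9249²=85544001, 185·680²=85544000, difference 1.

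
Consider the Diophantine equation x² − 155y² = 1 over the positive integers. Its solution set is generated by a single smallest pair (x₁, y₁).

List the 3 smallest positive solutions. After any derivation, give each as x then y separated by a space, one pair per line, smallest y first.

249 20
124001 9960
61752249 4960060

√155 → a₀=12, period (2,4,2,24); ℓ=4 even so k=3
i=0: a=12 ⇒ p=12, q=1
…
i=2: a=4 ⇒ p=112, q=9
i=3: a=2 ⇒ p=249, q=20
(x₁, y₁) = (249, 20);  249² − 155·20² = 1 ✓
(x_2, y_2) = (249·249 + 155·20·20, 249·20 + 20·249) = (124001, 9960)
(x_3, y_3) = (249·124001 + 155·20·9960, 249·9960 + 20·124001) = (61752249, 4960060)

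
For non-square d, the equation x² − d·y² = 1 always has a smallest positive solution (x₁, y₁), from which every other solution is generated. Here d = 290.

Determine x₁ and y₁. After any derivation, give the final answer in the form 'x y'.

√290 → a₀=17, period (34); ℓ=1 odd so k=1
k=0  a_k=17  p_k/q_k = 17/1
k=1  a_k=34  p_k/q_k = 579/34
→ (579, 34).  Check: 579²=335241, 290·34²=335240, difference 1.

579 34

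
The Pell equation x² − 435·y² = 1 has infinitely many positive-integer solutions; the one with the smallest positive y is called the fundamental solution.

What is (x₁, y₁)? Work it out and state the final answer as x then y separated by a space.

146 7

d=435: √d = [20; 1,5,1,40] (ℓ=4, even), read p_3/q_3
k=0  a_k=20  p_k/q_k = 20/1
k=1  a_k=1  p_k/q_k = 21/1
k=2  a_k=5  p_k/q_k = 125/6
k=3  a_k=1  p_k/q_k = 146/7
fundamental: x₁=146, y₁=7  (since 21316 − 435·49 = 1)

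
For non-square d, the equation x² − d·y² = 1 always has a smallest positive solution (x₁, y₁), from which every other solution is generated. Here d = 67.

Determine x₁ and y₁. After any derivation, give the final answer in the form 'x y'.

d=67: √d = [8; 5,2,1,1,7,1,1,2,5,16] (ℓ=10, even), read p_9/q_9
i=0: a=8 ⇒ p=8, q=1
…
i=5: a=7 ⇒ p=1678, q=205
…
i=8: a=2 ⇒ p=9053, q=1106
i=9: a=5 ⇒ p=48842, q=5967
fundamental: x₁=48842, y₁=5967  (since 2385540964 − 67·35605089 = 1)

48842 5967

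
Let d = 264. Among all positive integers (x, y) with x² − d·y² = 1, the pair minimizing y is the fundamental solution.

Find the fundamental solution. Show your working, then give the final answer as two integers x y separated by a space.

d=264: √d = [16; 4,32] (ℓ=2, even), read p_1/q_1
step 0: (16, 1)  from 16·(1,0) + (0,1)
step 1: (65, 4)  from 4·(16,1) + (1,0)
fundamental: x₁=65, y₁=4  (since 4225 − 264·16 = 1)

65 4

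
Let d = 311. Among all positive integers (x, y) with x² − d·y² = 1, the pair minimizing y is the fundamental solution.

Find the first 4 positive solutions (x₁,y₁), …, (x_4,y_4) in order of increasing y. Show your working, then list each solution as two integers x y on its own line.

[17; 1,1,1,2,1,…,1,1,34] for √311; ℓ=16 ⇒ convergent index 15
step 0: (17, 1)  from 17·(1,0) + (0,1)
step 1: (18, 1)  from 1·(17,1) + (1,0)
…
step 3: (53, 3)  from 1·(35,2) + (18,1)
step 4: (141, 8)  from 2·(53,3) + (35,2)
step 5: (194, 11)  from 1·(141,8) + (53,3)
step 6: (1305, 74)  from 6·(194,11) + (141,8)
step 7: (4109, 233)  from 3·(1305,74) + (194,11)
step 8: (71158, 4035)  from 17·(4109,233) + (1305,74)
step 9: (217583, 12338)  from 3·(71158,4035) + (4109,233)
step 10: (1376656, 78063)  from 6·(217583,12338) + (71158,4035)
step 11: (1594239, 90401)  from 1·(1376656,78063) + (217583,12338)
step 12: (4565134, 258865)  from 2·(1594239,90401) + (1376656,78063)
…
step 14: (10724507, 608131)  from 1·(6159373,349266) + (4565134,258865)
step 15: (16883880, 957397)  from 1·(10724507,608131) + (6159373,349266)
fundamental: x₁=16883880, y₁=957397  (since 285065403854400 − 311·916609015609 = 1)
(x_2, y_2) = (16883880·16883880 + 311·957397·957397, 16883880·957397 + 957397·16883880) = (570130807708799, 32329152120720)
(x_3, y_3) = (16883880·570130807708799 + 311·957397·32329152120720, 16883880·32329152120720 + 957397·570130807708799) = (19252040283316857636360, 1091683049815963029803)
(x_4, y_4) = (16883880·19252040283316857636360 + 311·957397·1091683049815963029803, 16883880·1091683049815963029803 + 957397·19252040283316857636360) = (650098275797375082487964044801, 36863691222253451430108430560)

16883880 957397
570130807708799 32329152120720
19252040283316857636360 1091683049815963029803
650098275797375082487964044801 36863691222253451430108430560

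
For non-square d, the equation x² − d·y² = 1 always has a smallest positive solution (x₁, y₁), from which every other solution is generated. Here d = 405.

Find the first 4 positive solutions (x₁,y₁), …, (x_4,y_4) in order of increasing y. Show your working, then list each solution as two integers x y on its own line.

√405 → a₀=20, period (8,40); ℓ=2 even so k=1
step 0: (20, 1)  from 20·(1,0) + (0,1)
step 1: (161, 8)  from 8·(20,1) + (1,0)
fundamental: x₁=161, y₁=8  (since 25921 − 405·64 = 1)
(x_2, y_2) = (161·161 + 405·8·8, 161·8 + 8·161) = (51841, 2576)
(x_3, y_3) = (161·51841 + 405·8·2576, 161·2576 + 8·51841) = (16692641, 829464)
(x_4, y_4) = (161·16692641 + 405·8·829464, 161·829464 + 8·16692641) = (5374978561, 267084832)

161 8
51841 2576
16692641 829464
5374978561 267084832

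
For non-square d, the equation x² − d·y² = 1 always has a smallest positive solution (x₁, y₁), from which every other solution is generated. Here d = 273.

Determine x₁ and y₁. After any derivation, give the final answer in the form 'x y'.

d=273: √d = [16; 1,1,10,1,1,32] (ℓ=6, even), read p_5/q_5
k=0  a_k=16  p_k/q_k = 16/1
…
k=4  a_k=1  p_k/q_k = 380/23
k=5  a_k=1  p_k/q_k = 727/44
→ (727, 44).  Check: 727²=528529, 273·44²=528528, difference 1.

727 44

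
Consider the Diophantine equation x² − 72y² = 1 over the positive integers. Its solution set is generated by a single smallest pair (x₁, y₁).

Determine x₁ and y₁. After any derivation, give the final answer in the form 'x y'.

[8; 2,16] for √72; ℓ=2 ⇒ convergent index 1
i=0: a=8 ⇒ p=8, q=1
i=1: a=2 ⇒ p=17, q=2
→ (17, 2).  Check: 17²=289, 72·2²=288, difference 1.

17 2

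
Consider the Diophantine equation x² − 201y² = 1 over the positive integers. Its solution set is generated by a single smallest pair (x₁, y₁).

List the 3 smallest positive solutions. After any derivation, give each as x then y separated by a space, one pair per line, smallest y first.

515095 36332
530645718049 37428863080
546665912276384215 38558840456348868

√201 = [14; 5,1,1,1,2,…,1,5,28, …], period ℓ=14 (even) → k=13
step 0: (14, 1)  from 14·(1,0) + (0,1)
step 1: (71, 5)  from 5·(14,1) + (1,0)
…
step 5: (638, 45)  from 2·(241,17) + (156,11)
…
step 7: (7670, 541)  from 8·(879,62) + (638,45)
step 8: (8549, 603)  from 1·(7670,541) + (879,62)
step 9: (24768, 1747)  from 2·(8549,603) + (7670,541)
step 10: (33317, 2350)  from 1·(24768,1747) + (8549,603)
…
step 12: (91402, 6447)  from 1·(58085,4097) + (33317,2350)
step 13: (515095, 36332)  from 5·(91402,6447) + (58085,4097)
(x₁, y₁) = (515095, 36332);  515095² − 201·36332² = 1 ✓
(x_2, y_2) = (515095·515095 + 201·36332·36332, 515095·36332 + 36332·515095) = (530645718049, 37428863080)
(x_3, y_3) = (515095·530645718049 + 201·36332·37428863080, 515095·37428863080 + 36332·530645718049) = (546665912276384215, 38558840456348868)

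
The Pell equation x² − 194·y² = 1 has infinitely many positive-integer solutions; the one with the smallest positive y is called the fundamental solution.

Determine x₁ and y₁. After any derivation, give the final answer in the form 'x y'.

195 14

√194 → a₀=13, period (1,12,1,26); ℓ=4 even so k=3
i=0: a=13 ⇒ p=13, q=1
…
i=2: a=12 ⇒ p=181, q=13
i=3: a=1 ⇒ p=195, q=14
(x₁, y₁) = (195, 14);  195² − 194·14² = 1 ✓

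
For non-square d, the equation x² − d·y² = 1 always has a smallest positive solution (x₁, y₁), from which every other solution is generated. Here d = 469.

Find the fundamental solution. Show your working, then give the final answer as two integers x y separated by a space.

d=469: √d = [21; 1,1,1,10,6,10,1,1,1,42] (ℓ=10, even), read p_9/q_9
step 0: (21, 1)  from 21·(1,0) + (0,1)
…
step 2: (43, 2)  from 1·(22,1) + (21,1)
step 3: (65, 3)  from 1·(43,2) + (22,1)
step 4: (693, 32)  from 10·(65,3) + (43,2)
step 5: (4223, 195)  from 6·(693,32) + (65,3)
step 6: (42923, 1982)  from 10·(4223,195) + (693,32)
step 7: (47146, 2177)  from 1·(42923,1982) + (4223,195)
step 8: (90069, 4159)  from 1·(47146,2177) + (42923,1982)
step 9: (137215, 6336)  from 1·(90069,4159) + (47146,2177)
(x₁, y₁) = (137215, 6336);  137215² − 469·6336² = 1 ✓

137215 6336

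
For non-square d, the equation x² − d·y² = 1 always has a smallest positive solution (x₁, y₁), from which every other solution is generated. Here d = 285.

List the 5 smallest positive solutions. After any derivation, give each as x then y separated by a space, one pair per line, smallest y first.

2431 144
11819521 700128
57466508671 3404022192
279402153338881 16550355197376
1358453212067130751 80467823565619920

d=285: √d = [16; 1,7,2,7,1,32] (ℓ=6, even), read p_5/q_5
i=0: a=16 ⇒ p=16, q=1
…
i=4: a=7 ⇒ p=2144, q=127
i=5: a=1 ⇒ p=2431, q=144
fundamental: x₁=2431, y₁=144  (since 5909761 − 285·20736 = 1)
(x_2, y_2) = (2431·2431 + 285·144·144, 2431·144 + 144·2431) = (11819521, 700128)
(x_3, y_3) = (2431·11819521 + 285·144·700128, 2431·700128 + 144·11819521) = (57466508671, 3404022192)
(x_4, y_4) = (2431·57466508671 + 285·144·3404022192, 2431·3404022192 + 144·57466508671) = (279402153338881, 16550355197376)
(x_5, y_5) = (2431·279402153338881 + 285·144·16550355197376, 2431·16550355197376 + 144·279402153338881) = (1358453212067130751, 80467823565619920)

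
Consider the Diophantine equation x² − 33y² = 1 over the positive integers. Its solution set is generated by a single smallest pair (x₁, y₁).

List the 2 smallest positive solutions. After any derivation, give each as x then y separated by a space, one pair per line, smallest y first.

23 4
1057 184

√33 = [5; 1,2,1,10, …], period ℓ=4 (even) → k=3
i=0: a=5 ⇒ p=5, q=1
i=1: a=1 ⇒ p=6, q=1
i=2: a=2 ⇒ p=17, q=3
i=3: a=1 ⇒ p=23, q=4
fundamental: x₁=23, y₁=4  (since 529 − 33·16 = 1)
n=2: (23,4)∘(23,4) = (23·23+33·4·4, 23·4+4·23) = (1057,184)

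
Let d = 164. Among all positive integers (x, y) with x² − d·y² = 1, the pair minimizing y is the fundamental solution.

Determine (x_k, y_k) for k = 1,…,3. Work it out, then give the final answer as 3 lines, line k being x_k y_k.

[12; 1,4,6,4,1,24] for √164; ℓ=6 ⇒ convergent index 5
a_0=12:  p_0=12·1+0=12,  q_0=12·0+1=1
…
a_2=4:  p_2=4·13+12=64,  q_2=4·1+1=5
a_3=6:  p_3=6·64+13=397,  q_3=6·5+1=31
a_4=4:  p_4=4·397+64=1652,  q_4=4·31+5=129
a_5=1:  p_5=1·1652+397=2049,  q_5=1·129+31=160
fundamental: x₁=2049, y₁=160  (since 4198401 − 164·25600 = 1)
(x_2, y_2) = (2049·2049 + 164·160·160, 2049·160 + 160·2049) = (8396801, 655680)
(x_3, y_3) = (2049·8396801 + 164·160·655680, 2049·655680 + 160·8396801) = (34410088449, 2686976480)

2049 160
8396801 655680
34410088449 2686976480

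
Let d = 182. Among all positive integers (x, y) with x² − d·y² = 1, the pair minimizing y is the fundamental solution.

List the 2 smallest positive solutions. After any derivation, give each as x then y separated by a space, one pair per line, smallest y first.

[13; 2,26] for √182; ℓ=2 ⇒ convergent index 1
a_0=13:  p_0=13·1+0=13,  q_0=13·0+1=1
a_1=2:  p_1=2·13+1=27,  q_1=2·1+0=2
→ (27, 2).  Check: 27²=729, 182·2²=728, difference 1.
(27+2√182)^2 = 1457 + 108√182

27 2
1457 108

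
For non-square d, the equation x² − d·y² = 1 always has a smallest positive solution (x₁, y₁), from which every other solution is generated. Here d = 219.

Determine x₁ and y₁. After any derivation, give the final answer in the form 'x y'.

74 5

√219 → a₀=14, period (1,3,1,28); ℓ=4 even so k=3
k=0  a_k=14  p_k/q_k = 14/1
k=1  a_k=1  p_k/q_k = 15/1
k=2  a_k=3  p_k/q_k = 59/4
k=3  a_k=1  p_k/q_k = 74/5
(x₁, y₁) = (74, 5);  74² − 219·5² = 1 ✓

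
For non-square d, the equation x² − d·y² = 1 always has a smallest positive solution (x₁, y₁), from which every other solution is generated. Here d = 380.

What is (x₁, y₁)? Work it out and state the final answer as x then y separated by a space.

39 2

√380 = [19; 2,38, …], period ℓ=2 (even) → k=1
i=0: a=19 ⇒ p=19, q=1
i=1: a=2 ⇒ p=39, q=2
(x₁, y₁) = (39, 2);  39² − 380·2² = 1 ✓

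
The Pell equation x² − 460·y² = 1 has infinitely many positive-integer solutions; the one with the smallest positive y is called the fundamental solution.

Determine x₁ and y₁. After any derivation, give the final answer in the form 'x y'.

2535751 118230

[21; 2,4,3,1,2,10,2,1,3,4,2,42] for √460; ℓ=12 ⇒ convergent index 11
step 0: (21, 1)  from 21·(1,0) + (0,1)
…
step 6: (23335, 1088)  from 10·(2252,105) + (815,38)
…
step 8: (72257, 3369)  from 1·(48922,2281) + (23335,1088)
step 9: (265693, 12388)  from 3·(72257,3369) + (48922,2281)
step 10: (1135029, 52921)  from 4·(265693,12388) + (72257,3369)
step 11: (2535751, 118230)  from 2·(1135029,52921) + (265693,12388)
fundamental: x₁=2535751, y₁=118230  (since 6430033134001 − 460·13978332900 = 1)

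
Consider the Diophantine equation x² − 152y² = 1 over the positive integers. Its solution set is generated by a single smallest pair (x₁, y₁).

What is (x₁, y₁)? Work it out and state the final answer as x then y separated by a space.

37 3

[12; 3,24] for √152; ℓ=2 ⇒ convergent index 1
k=0  a_k=12  p_k/q_k = 12/1
k=1  a_k=3  p_k/q_k = 37/3
(x₁, y₁) = (37, 3);  37² − 152·3² = 1 ✓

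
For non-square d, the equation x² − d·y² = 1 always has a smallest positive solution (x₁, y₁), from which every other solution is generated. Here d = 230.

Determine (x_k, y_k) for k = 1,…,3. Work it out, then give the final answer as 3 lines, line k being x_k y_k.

[15; 6,30] for √230; ℓ=2 ⇒ convergent index 1
i=0: a=15 ⇒ p=15, q=1
i=1: a=6 ⇒ p=91, q=6
(x₁, y₁) = (91, 6);  91² − 230·6² = 1 ✓
k=2:  x_2 = 91·91+230·6·6 = 16561,  y_2 = 91·6+6·91 = 1092
k=3:  x_3 = 91·16561+230·6·1092 = 3014011,  y_3 = 91·1092+6·16561 = 198738

91 6
16561 1092
3014011 198738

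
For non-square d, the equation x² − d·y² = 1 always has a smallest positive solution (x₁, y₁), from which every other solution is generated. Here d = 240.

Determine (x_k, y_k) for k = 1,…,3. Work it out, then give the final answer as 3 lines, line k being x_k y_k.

31 2
1921 124
119071 7686

√240 → a₀=15, period (2,30); ℓ=2 even so k=1
k=0  a_k=15  p_k/q_k = 15/1
k=1  a_k=2  p_k/q_k = 31/2
fundamental: x₁=31, y₁=2  (since 961 − 240·4 = 1)
k=2:  x_2 = 31·31+240·2·2 = 1921,  y_2 = 31·2+2·31 = 124
k=3:  x_3 = 31·1921+240·2·124 = 119071,  y_3 = 31·124+2·1921 = 7686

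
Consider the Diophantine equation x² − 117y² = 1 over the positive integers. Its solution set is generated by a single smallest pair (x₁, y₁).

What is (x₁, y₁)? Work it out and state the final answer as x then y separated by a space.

649 60

d=117: √d = [10; 1,4,2,4,1,20] (ℓ=6, even), read p_5/q_5
i=0: a=10 ⇒ p=10, q=1
i=1: a=1 ⇒ p=11, q=1
…
i=3: a=2 ⇒ p=119, q=11
i=4: a=4 ⇒ p=530, q=49
i=5: a=1 ⇒ p=649, q=60
→ (649, 60).  Check: 649²=421201, 117·60²=421200, difference 1.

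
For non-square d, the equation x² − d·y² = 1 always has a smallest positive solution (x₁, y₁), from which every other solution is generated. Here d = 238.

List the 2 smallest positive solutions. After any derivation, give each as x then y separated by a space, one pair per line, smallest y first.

d=238: √d = [15; 2,2,1,14,1,2,2,30] (ℓ=8, even), read p_7/q_7
i=0: a=15 ⇒ p=15, q=1
…
i=2: a=2 ⇒ p=77, q=5
i=3: a=1 ⇒ p=108, q=7
i=4: a=14 ⇒ p=1589, q=103
…
i=6: a=2 ⇒ p=4983, q=323
i=7: a=2 ⇒ p=11663, q=756
fundamental: x₁=11663, y₁=756  (since 136025569 − 238·571536 = 1)
(x_2, y_2) = (11663·11663 + 238·756·756, 11663·756 + 756·11663) = (272051137, 17634456)

11663 756
272051137 17634456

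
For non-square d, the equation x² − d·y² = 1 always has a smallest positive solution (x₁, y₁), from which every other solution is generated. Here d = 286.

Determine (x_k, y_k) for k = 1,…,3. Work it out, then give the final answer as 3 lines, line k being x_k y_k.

561835 33222
631317134449 37330564740
709392124465745995 41947235681362578

[16; 1,10,3,3,2,3,3,10,1,32] for √286; ℓ=10 ⇒ convergent index 9
step 0: (16, 1)  from 16·(1,0) + (0,1)
step 1: (17, 1)  from 1·(16,1) + (1,0)
step 2: (186, 11)  from 10·(17,1) + (16,1)
step 3: (575, 34)  from 3·(186,11) + (17,1)
step 4: (1911, 113)  from 3·(575,34) + (186,11)
step 5: (4397, 260)  from 2·(1911,113) + (575,34)
step 6: (15102, 893)  from 3·(4397,260) + (1911,113)
step 7: (49703, 2939)  from 3·(15102,893) + (4397,260)
step 8: (512132, 30283)  from 10·(49703,2939) + (15102,893)
step 9: (561835, 33222)  from 1·(512132,30283) + (49703,2939)
(x₁, y₁) = (561835, 33222);  561835² − 286·33222² = 1 ✓
(561835+33222√286)^2 = 631317134449 + 37330564740√286
(561835+33222√286)^3 = 709392124465745995 + 41947235681362578√286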